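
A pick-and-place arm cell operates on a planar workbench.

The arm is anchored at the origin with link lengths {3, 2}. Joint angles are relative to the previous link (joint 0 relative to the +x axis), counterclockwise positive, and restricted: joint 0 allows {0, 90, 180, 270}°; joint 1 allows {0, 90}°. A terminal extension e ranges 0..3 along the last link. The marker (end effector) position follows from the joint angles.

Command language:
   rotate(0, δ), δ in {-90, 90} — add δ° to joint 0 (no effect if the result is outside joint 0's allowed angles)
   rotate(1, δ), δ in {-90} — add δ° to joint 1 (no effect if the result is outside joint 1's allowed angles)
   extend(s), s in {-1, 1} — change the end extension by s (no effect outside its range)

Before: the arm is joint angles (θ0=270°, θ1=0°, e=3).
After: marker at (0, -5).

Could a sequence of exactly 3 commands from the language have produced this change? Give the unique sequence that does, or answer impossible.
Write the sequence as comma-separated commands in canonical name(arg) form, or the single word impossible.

extend(-1), extend(-1), extend(-1)

begin: joint angles (θ0=270°, θ1=0°, e=3)
t=1 extend(-1) ⇒ joint angles (θ0=270°, θ1=0°, e=2)
t=2 extend(-1) ⇒ joint angles (θ0=270°, θ1=0°, e=1)
t=3 extend(-1) ⇒ joint angles (θ0=270°, θ1=0°, e=0)
all 125 alternatives checked — unique.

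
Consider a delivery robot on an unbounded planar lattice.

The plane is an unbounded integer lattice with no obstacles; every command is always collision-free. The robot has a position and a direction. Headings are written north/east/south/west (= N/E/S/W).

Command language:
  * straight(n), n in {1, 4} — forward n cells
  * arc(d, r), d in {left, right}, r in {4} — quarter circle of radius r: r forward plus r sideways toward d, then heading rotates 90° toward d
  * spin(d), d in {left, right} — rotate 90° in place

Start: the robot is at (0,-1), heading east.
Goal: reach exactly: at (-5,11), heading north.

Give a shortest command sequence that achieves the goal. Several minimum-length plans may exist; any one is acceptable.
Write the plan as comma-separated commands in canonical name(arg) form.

arc(left, 4), arc(left, 4), straight(1), arc(right, 4)

t0: at (0,-1), heading east
1. arc(left, 4) → at (4,3), heading north
2. arc(left, 4) → at (0,7), heading west
3. straight(1) → at (-1,7), heading west
4. arc(right, 4) → at (-5,11), heading north
minimal: 4 command(s), checked below 4.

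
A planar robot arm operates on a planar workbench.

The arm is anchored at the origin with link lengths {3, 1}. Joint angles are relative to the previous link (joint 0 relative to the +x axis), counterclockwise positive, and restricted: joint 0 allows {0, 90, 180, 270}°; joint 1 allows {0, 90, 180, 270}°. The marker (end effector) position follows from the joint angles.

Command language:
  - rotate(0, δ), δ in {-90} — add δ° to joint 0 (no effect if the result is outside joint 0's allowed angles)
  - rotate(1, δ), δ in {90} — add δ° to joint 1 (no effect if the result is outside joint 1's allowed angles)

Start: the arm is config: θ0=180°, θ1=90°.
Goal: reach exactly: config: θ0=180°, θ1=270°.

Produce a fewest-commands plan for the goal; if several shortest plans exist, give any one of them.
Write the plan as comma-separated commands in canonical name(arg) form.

initial: config: θ0=180°, θ1=90°
t=1 rotate(1, 90) ⇒ config: θ0=180°, θ1=180°
t=2 rotate(1, 90) ⇒ config: θ0=180°, θ1=270°
nothing shorter than 2 reaches the goal.

rotate(1, 90), rotate(1, 90)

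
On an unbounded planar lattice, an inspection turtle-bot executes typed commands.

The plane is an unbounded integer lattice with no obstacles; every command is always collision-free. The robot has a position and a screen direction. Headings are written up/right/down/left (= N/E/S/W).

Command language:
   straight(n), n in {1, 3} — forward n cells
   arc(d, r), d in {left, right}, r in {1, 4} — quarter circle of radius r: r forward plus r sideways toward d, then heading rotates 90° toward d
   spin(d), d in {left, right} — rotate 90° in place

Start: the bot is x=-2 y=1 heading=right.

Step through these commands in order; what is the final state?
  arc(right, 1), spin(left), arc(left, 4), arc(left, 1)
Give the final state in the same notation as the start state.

x=2 y=5 heading=left

initial: x=-2 y=1 heading=right
[1] after arc(right, 1): x=-1 y=0 heading=down
[2] after spin(left): x=-1 y=0 heading=right
[3] after arc(left, 4): x=3 y=4 heading=up
[4] after arc(left, 1): x=2 y=5 heading=left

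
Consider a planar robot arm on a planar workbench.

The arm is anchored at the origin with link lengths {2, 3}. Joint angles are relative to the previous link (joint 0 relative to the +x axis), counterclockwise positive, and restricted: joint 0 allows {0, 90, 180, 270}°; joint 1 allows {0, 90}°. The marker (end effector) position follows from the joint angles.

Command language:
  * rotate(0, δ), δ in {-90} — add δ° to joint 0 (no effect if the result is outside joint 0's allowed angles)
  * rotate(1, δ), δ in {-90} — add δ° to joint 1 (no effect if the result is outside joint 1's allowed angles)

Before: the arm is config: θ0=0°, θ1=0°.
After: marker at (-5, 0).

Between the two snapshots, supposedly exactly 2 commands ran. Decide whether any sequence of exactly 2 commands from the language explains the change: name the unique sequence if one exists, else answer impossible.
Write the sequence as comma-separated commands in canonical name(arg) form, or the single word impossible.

start: config: θ0=0°, θ1=0°
step 1 (rotate(0, -90)): config: θ0=270°, θ1=0°
step 2 (rotate(0, -90)): config: θ0=180°, θ1=0°
all 4 alternatives checked — unique.

rotate(0, -90), rotate(0, -90)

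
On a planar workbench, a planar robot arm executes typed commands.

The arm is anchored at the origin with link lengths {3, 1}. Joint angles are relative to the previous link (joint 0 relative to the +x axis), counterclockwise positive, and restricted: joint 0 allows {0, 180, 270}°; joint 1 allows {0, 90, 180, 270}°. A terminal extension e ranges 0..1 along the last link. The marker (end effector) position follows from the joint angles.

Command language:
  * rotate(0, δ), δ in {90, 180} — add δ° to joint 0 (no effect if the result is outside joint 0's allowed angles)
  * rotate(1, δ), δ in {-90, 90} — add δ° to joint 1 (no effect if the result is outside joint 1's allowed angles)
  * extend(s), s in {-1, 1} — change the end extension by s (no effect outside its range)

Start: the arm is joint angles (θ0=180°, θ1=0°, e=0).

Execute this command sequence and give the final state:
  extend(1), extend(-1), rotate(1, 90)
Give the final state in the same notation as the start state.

joint angles (θ0=180°, θ1=90°, e=0)

initial: joint angles (θ0=180°, θ1=0°, e=0)
t=1 extend(1) ⇒ joint angles (θ0=180°, θ1=0°, e=1)
t=2 extend(-1) ⇒ joint angles (θ0=180°, θ1=0°, e=0)
t=3 rotate(1, 90) ⇒ joint angles (θ0=180°, θ1=90°, e=0)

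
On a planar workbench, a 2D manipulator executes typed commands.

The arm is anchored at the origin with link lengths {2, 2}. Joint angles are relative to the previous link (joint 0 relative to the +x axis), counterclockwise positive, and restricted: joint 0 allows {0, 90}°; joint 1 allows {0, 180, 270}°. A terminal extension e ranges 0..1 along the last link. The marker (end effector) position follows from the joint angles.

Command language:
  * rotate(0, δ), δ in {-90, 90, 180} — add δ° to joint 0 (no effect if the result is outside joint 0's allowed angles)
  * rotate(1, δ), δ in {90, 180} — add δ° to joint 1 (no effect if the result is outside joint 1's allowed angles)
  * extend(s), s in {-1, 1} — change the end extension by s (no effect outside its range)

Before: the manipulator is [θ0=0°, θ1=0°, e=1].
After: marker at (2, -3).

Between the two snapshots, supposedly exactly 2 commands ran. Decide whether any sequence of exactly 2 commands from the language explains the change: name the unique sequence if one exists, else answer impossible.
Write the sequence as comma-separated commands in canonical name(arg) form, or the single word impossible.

rotate(1, 180), rotate(1, 90)

key: order matters: swapping rotate(1, 180) and rotate(1, 90) lands elsewhere
from: [θ0=0°, θ1=0°, e=1]
[1] after rotate(1, 180): [θ0=0°, θ1=180°, e=1]
[2] after rotate(1, 90): [θ0=0°, θ1=270°, e=1]
no rival 2-sequence matches.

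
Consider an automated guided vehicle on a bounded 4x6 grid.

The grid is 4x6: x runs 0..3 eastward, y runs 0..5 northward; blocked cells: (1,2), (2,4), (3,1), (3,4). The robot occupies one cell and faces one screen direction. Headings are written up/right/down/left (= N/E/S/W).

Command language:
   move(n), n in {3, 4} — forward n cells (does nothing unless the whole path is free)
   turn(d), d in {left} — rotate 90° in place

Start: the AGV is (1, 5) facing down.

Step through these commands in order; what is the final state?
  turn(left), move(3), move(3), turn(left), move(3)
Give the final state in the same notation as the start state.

begin: (1, 5) facing down
1. turn(left) → (1, 5) facing right
2. move(3) → (1, 5) facing right
3. move(3) → (1, 5) facing right
4. turn(left) → (1, 5) facing up
5. move(3) → (1, 5) facing up

(1, 5) facing up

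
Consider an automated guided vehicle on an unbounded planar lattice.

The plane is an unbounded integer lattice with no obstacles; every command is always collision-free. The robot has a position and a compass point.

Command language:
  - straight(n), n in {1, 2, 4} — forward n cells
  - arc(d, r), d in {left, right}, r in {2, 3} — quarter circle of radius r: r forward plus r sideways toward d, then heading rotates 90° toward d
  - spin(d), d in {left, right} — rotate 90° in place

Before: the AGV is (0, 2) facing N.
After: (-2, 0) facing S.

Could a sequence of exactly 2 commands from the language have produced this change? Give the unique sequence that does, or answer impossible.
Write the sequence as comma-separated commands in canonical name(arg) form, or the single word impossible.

spin(left), arc(left, 2)

key: running arc(left, 2) before spin(left) would end elsewhere — order is forced
t0: (0, 2) facing N
t=1 spin(left) ⇒ (0, 2) facing W
t=2 arc(left, 2) ⇒ (-2, 0) facing S
no rival 2-sequence matches.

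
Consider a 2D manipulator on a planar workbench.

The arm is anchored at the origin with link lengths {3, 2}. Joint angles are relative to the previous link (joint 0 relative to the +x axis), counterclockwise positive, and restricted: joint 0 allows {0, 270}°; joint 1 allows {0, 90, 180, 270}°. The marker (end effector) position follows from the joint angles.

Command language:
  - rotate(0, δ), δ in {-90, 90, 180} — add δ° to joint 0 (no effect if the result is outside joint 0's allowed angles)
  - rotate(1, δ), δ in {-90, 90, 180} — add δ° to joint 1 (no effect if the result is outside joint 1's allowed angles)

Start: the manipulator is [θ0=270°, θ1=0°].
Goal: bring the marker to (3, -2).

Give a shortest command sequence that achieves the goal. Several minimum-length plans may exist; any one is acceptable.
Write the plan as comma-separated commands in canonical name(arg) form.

from: [θ0=270°, θ1=0°]
1. rotate(0, 90) → [θ0=0°, θ1=0°]
2. rotate(1, -90) → [θ0=0°, θ1=270°]
minimal: 2 command(s), checked below 2.

rotate(0, 90), rotate(1, -90)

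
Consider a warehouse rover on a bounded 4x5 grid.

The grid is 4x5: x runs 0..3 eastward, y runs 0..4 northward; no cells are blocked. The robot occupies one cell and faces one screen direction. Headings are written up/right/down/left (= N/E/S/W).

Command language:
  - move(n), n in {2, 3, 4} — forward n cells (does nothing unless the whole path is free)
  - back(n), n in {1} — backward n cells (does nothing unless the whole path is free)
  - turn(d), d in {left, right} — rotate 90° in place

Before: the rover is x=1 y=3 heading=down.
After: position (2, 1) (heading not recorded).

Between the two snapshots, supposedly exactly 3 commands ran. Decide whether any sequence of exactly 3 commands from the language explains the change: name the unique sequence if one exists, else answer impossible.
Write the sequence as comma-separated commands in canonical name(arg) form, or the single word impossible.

move(2), turn(right), back(1)

key: order matters: swapping move(2) and back(1) lands elsewhere
begin: x=1 y=3 heading=down
step 1 (move(2)): x=1 y=1 heading=down
step 2 (turn(right)): x=1 y=1 heading=left
step 3 (back(1)): x=2 y=1 heading=left
all 216 alternatives checked — unique.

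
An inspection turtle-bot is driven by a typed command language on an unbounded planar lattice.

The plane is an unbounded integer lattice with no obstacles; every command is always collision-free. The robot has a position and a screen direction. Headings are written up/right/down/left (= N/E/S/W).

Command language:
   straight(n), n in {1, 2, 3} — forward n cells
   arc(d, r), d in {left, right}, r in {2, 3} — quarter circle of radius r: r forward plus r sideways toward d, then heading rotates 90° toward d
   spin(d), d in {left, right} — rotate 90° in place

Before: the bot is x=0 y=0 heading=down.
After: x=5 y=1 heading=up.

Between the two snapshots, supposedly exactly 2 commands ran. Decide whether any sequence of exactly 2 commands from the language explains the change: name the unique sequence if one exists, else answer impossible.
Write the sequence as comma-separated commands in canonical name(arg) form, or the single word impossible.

key: order matters: swapping arc(left, 2) and arc(left, 3) lands elsewhere
initial: x=0 y=0 heading=down
t=1 arc(left, 2) ⇒ x=2 y=-2 heading=right
t=2 arc(left, 3) ⇒ x=5 y=1 heading=up
all 81 alternatives checked — unique.

arc(left, 2), arc(left, 3)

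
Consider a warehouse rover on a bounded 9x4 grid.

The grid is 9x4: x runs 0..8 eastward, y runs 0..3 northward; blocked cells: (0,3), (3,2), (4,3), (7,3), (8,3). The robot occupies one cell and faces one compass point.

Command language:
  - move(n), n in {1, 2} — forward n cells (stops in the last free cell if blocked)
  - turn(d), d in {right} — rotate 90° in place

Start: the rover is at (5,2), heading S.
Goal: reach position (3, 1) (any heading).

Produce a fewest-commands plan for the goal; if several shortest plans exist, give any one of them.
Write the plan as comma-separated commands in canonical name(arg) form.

move(1), turn(right), move(2)

t0: at (5,2), heading S
t=1 move(1) ⇒ at (5,1), heading S
t=2 turn(right) ⇒ at (5,1), heading W
t=3 move(2) ⇒ at (3,1), heading W
shorter routes all fall short; 3 is best.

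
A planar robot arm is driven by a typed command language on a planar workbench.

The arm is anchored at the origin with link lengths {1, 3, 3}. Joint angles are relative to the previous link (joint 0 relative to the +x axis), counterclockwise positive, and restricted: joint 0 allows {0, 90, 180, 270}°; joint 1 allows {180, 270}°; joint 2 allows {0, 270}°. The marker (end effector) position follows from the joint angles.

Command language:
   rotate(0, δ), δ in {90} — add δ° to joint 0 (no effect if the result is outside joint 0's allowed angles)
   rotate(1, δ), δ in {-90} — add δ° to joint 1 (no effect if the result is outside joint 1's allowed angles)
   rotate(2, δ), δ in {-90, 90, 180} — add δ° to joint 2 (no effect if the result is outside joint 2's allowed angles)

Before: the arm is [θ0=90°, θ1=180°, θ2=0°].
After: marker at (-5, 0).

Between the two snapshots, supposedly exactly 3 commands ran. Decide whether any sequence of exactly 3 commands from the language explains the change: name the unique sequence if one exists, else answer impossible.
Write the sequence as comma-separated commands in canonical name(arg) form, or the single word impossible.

rotate(0, 90), rotate(0, 90), rotate(0, 90)

begin: [θ0=90°, θ1=180°, θ2=0°]
[1] after rotate(0, 90): [θ0=180°, θ1=180°, θ2=0°]
[2] after rotate(0, 90): [θ0=270°, θ1=180°, θ2=0°]
[3] after rotate(0, 90): [θ0=0°, θ1=180°, θ2=0°]
uniquely the one of 125 3-step routes that fits.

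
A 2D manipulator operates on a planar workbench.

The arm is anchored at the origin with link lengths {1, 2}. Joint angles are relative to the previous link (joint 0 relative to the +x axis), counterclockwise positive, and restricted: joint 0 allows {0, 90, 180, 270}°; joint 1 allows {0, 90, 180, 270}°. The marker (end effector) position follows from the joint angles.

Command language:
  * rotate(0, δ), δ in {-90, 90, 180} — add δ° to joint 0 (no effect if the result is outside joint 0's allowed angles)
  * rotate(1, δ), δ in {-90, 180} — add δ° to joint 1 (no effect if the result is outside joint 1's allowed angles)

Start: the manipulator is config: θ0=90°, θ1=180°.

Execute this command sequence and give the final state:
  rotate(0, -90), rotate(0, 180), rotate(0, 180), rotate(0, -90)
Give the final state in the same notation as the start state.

config: θ0=270°, θ1=180°

begin: config: θ0=90°, θ1=180°
1. rotate(0, -90) → config: θ0=0°, θ1=180°
2. rotate(0, 180) → config: θ0=180°, θ1=180°
3. rotate(0, 180) → config: θ0=0°, θ1=180°
4. rotate(0, -90) → config: θ0=270°, θ1=180°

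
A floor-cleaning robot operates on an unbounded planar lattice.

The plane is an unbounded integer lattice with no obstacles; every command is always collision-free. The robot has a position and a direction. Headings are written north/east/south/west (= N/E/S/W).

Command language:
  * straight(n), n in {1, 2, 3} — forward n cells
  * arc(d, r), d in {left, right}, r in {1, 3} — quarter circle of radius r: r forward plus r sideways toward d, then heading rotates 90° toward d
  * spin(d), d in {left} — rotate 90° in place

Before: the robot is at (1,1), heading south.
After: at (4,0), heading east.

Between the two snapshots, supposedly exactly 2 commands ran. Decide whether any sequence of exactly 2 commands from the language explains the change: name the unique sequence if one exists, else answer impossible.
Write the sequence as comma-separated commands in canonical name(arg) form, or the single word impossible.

arc(left, 1), straight(2)

key: running straight(2) before arc(left, 1) would end elsewhere — order is forced
begin: at (1,1), heading south
[1] after arc(left, 1): at (2,0), heading east
[2] after straight(2): at (4,0), heading east
all 64 alternatives checked — unique.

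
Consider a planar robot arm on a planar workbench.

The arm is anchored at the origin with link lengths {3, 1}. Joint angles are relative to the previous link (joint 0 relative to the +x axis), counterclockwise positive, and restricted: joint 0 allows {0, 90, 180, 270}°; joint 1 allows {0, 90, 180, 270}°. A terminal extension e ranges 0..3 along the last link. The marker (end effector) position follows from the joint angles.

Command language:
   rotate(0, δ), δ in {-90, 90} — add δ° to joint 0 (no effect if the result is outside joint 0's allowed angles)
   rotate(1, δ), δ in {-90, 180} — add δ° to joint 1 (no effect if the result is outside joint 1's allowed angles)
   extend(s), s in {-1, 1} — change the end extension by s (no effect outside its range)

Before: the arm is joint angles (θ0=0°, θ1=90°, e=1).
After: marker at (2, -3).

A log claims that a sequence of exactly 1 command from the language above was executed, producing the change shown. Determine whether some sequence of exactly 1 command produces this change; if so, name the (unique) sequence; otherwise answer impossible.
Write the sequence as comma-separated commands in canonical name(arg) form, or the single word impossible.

rotate(0, -90)

from: joint angles (θ0=0°, θ1=90°, e=1)
step 1 (rotate(0, -90)): joint angles (θ0=270°, θ1=90°, e=1)
no other 1-command option fits: unique.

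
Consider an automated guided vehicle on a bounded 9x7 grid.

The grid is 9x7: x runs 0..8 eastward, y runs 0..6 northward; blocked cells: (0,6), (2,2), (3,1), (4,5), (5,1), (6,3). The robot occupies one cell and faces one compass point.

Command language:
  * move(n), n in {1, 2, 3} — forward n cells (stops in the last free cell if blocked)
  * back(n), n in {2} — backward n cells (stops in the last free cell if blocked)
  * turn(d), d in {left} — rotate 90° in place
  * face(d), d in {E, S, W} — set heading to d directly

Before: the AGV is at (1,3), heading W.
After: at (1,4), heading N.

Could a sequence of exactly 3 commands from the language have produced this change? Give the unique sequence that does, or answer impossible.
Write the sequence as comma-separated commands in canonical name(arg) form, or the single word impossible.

face(E), turn(left), move(1)

key: position moved to (1,4) AND the heading swung to N — translation plus rotation needed
start: at (1,3), heading W
1. face(E) → at (1,3), heading E
2. turn(left) → at (1,3), heading N
3. move(1) → at (1,4), heading N
all 512 alternatives checked — unique.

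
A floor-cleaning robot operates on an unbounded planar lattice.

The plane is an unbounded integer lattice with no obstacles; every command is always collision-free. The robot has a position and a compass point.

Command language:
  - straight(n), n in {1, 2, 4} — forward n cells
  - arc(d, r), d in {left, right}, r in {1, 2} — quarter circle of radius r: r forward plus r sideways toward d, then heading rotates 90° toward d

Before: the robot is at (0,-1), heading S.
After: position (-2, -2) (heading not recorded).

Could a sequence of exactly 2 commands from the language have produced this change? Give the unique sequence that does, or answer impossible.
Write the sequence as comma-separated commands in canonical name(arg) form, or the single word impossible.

key: order matters: swapping arc(right, 1) and straight(1) lands elsewhere
start: at (0,-1), heading S
[1] after arc(right, 1): at (-1,-2), heading W
[2] after straight(1): at (-2,-2), heading W
no other 2-command option fits: unique.

arc(right, 1), straight(1)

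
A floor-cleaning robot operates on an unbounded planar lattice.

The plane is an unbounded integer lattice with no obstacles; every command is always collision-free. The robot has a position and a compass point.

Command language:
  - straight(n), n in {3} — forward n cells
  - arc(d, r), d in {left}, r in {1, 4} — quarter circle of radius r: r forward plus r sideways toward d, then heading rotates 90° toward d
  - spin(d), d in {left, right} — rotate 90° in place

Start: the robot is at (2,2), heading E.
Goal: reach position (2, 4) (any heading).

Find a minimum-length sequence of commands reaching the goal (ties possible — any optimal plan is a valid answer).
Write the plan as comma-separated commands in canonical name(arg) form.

arc(left, 1), arc(left, 1)

begin: at (2,2), heading E
t=1 arc(left, 1) ⇒ at (3,3), heading N
t=2 arc(left, 1) ⇒ at (2,4), heading W
minimal: 2 command(s), checked below 2.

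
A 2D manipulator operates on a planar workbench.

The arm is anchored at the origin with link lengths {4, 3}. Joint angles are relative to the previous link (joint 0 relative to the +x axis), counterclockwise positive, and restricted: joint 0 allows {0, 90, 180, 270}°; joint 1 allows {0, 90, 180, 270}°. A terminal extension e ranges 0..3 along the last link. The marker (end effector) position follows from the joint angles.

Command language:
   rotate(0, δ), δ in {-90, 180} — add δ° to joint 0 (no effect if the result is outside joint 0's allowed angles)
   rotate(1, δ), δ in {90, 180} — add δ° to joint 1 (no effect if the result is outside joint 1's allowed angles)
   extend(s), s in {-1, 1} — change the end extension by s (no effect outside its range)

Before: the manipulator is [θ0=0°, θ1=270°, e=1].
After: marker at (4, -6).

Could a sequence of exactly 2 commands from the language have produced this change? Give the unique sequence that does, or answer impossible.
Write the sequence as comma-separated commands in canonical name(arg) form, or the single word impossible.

extend(1), extend(1)

start: [θ0=0°, θ1=270°, e=1]
[1] after extend(1): [θ0=0°, θ1=270°, e=2]
[2] after extend(1): [θ0=0°, θ1=270°, e=3]
no other 2-command option fits: unique.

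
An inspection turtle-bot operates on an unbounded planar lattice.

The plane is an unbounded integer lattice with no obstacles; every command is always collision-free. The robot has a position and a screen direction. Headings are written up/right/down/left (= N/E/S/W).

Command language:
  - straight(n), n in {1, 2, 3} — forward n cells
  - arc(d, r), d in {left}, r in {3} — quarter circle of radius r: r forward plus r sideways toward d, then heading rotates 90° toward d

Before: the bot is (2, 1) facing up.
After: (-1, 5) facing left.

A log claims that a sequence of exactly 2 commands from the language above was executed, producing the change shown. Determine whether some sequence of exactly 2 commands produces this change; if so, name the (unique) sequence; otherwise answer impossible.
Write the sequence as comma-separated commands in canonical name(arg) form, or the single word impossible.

straight(1), arc(left, 3)

key: position moved to (-1,5) AND the heading swung to W — translation plus rotation needed
initial: (2, 1) facing up
1. straight(1) → (2, 2) facing up
2. arc(left, 3) → (-1, 5) facing left
all 16 alternatives checked — unique.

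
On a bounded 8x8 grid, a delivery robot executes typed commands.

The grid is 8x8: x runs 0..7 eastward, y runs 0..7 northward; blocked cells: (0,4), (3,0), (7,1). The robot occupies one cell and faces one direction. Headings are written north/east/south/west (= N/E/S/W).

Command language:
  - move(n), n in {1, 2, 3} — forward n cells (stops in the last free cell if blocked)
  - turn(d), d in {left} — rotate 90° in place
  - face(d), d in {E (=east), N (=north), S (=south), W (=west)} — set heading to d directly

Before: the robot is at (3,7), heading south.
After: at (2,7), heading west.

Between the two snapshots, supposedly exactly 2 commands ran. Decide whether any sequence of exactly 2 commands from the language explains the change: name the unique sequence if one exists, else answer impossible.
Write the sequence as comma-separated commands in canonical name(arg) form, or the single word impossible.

face(W), move(1)

key: position moved to (2,7) AND the heading swung to W — translation plus rotation needed
initial: at (3,7), heading south
t=1 face(W) ⇒ at (3,7), heading west
t=2 move(1) ⇒ at (2,7), heading west
all 64 alternatives checked — unique.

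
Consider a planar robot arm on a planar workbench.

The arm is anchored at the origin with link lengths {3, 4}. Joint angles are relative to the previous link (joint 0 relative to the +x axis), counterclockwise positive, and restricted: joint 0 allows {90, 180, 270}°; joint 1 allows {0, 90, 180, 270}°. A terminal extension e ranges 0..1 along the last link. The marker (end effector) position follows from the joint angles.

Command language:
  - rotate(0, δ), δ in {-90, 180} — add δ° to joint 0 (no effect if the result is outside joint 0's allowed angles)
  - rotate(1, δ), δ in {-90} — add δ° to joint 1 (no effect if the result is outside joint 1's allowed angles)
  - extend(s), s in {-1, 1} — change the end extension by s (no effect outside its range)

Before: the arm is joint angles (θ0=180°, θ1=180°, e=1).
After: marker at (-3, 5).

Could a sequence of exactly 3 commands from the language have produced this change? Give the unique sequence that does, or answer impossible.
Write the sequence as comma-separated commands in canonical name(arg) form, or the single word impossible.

rotate(1, -90), rotate(1, -90), rotate(1, -90)

t0: joint angles (θ0=180°, θ1=180°, e=1)
step 1 (rotate(1, -90)): joint angles (θ0=180°, θ1=90°, e=1)
step 2 (rotate(1, -90)): joint angles (θ0=180°, θ1=0°, e=1)
step 3 (rotate(1, -90)): joint angles (θ0=180°, θ1=270°, e=1)
no rival 3-sequence matches.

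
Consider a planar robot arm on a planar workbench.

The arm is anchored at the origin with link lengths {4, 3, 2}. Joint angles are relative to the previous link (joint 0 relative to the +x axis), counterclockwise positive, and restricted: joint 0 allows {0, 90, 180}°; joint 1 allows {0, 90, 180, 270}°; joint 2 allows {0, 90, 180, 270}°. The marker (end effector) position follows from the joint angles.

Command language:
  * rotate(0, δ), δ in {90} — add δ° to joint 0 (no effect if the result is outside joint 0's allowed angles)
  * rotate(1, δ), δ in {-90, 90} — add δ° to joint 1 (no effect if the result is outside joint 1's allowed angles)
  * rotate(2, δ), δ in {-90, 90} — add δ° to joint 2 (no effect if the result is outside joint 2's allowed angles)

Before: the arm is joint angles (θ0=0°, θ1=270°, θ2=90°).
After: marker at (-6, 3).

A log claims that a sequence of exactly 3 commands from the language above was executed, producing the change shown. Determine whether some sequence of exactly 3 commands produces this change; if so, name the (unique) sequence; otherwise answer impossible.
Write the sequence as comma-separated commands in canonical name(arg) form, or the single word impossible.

rotate(0, 90), rotate(0, 90), rotate(0, 90)

initial: joint angles (θ0=0°, θ1=270°, θ2=90°)
[1] after rotate(0, 90): joint angles (θ0=90°, θ1=270°, θ2=90°)
[2] after rotate(0, 90): joint angles (θ0=180°, θ1=270°, θ2=90°)
[3] after rotate(0, 90): joint angles (θ0=180°, θ1=270°, θ2=90°)
uniquely the one of 125 3-step routes that fits.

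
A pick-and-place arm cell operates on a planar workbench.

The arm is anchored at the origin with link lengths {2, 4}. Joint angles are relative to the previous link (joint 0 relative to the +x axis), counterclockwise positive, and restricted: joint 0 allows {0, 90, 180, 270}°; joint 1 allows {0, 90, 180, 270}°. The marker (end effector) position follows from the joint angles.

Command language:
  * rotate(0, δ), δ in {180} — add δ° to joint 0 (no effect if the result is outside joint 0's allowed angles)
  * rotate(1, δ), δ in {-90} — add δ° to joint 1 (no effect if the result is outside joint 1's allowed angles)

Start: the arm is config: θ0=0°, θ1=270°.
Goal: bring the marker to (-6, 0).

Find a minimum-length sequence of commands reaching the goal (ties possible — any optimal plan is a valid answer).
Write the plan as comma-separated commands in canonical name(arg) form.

begin: config: θ0=0°, θ1=270°
[1] after rotate(1, -90): config: θ0=0°, θ1=180°
[2] after rotate(1, -90): config: θ0=0°, θ1=90°
[3] after rotate(1, -90): config: θ0=0°, θ1=0°
[4] after rotate(0, 180): config: θ0=180°, θ1=0°
shorter routes all fall short; 4 is best.

rotate(1, -90), rotate(1, -90), rotate(1, -90), rotate(0, 180)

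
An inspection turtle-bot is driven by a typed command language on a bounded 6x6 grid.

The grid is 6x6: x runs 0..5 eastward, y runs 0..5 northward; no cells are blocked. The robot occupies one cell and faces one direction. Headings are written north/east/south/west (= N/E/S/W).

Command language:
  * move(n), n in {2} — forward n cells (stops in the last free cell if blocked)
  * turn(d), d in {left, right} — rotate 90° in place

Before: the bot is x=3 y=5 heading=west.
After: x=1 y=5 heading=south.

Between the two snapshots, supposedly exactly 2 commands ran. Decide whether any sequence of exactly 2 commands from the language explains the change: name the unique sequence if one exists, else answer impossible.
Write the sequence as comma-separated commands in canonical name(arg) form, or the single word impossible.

move(2), turn(left)

key: position moved to (1,5) AND the heading swung to S — translation plus rotation needed
t0: x=3 y=5 heading=west
t=1 move(2) ⇒ x=1 y=5 heading=west
t=2 turn(left) ⇒ x=1 y=5 heading=south
uniquely the one of 9 2-step routes that fits.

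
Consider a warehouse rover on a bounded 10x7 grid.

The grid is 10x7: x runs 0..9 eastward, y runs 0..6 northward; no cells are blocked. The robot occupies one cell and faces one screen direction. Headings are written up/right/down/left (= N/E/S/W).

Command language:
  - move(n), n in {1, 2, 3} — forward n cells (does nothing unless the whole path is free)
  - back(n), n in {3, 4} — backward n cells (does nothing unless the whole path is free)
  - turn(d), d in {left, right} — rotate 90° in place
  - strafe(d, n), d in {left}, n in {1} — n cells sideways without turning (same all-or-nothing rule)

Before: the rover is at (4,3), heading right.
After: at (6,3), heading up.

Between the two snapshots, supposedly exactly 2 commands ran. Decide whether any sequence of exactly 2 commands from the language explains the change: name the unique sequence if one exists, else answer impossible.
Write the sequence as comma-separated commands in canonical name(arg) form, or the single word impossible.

key: order matters: swapping move(2) and turn(left) lands elsewhere
start: at (4,3), heading right
1. move(2) → at (6,3), heading right
2. turn(left) → at (6,3), heading up
no other 2-command option fits: unique.

move(2), turn(left)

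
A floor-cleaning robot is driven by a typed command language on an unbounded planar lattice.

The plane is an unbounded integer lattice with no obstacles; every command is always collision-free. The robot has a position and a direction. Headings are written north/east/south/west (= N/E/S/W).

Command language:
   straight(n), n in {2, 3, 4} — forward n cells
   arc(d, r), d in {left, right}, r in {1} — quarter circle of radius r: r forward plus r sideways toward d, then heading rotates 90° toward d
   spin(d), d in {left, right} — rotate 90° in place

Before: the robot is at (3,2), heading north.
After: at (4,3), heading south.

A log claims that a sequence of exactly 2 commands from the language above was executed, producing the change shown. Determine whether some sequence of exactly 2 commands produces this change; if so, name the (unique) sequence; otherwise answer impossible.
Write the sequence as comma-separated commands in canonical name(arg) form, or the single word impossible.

key: position moved to (4,3) AND the heading swung to S — translation plus rotation needed
initial: at (3,2), heading north
t=1 arc(right, 1) ⇒ at (4,3), heading east
t=2 spin(right) ⇒ at (4,3), heading south
all 49 alternatives checked — unique.

arc(right, 1), spin(right)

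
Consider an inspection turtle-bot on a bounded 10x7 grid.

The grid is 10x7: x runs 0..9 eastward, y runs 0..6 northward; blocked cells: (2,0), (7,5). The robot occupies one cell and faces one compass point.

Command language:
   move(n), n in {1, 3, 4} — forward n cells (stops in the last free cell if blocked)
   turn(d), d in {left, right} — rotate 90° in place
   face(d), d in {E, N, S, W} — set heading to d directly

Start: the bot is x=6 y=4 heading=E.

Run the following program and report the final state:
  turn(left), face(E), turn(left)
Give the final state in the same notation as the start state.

x=6 y=4 heading=N

initial: x=6 y=4 heading=E
[1] after turn(left): x=6 y=4 heading=N
[2] after face(E): x=6 y=4 heading=E
[3] after turn(left): x=6 y=4 heading=N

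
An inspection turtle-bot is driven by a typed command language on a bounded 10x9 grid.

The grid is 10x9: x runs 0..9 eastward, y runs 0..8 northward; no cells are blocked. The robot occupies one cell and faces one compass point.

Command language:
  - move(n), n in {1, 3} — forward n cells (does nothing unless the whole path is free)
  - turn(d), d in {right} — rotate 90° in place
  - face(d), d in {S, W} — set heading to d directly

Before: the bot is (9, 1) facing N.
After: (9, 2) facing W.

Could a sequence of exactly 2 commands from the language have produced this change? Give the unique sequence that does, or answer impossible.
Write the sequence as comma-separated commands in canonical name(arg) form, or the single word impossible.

key: position moved to (9,2) AND the heading swung to W — translation plus rotation needed
from: (9, 1) facing N
step 1 (move(1)): (9, 2) facing N
step 2 (face(W)): (9, 2) facing W
all 25 alternatives checked — unique.

move(1), face(W)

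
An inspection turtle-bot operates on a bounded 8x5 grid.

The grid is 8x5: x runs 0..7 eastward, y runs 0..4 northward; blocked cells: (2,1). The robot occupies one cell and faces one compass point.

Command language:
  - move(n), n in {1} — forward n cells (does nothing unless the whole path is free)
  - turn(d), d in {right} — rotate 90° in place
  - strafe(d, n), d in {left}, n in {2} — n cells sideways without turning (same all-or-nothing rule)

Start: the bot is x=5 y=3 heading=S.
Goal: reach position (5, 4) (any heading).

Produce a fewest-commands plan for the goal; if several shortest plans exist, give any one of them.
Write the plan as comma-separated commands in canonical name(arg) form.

start: x=5 y=3 heading=S
t=1 turn(right) ⇒ x=5 y=3 heading=W
t=2 turn(right) ⇒ x=5 y=3 heading=N
t=3 move(1) ⇒ x=5 y=4 heading=N
no 2-step plan works, so 3 is optimal.

turn(right), turn(right), move(1)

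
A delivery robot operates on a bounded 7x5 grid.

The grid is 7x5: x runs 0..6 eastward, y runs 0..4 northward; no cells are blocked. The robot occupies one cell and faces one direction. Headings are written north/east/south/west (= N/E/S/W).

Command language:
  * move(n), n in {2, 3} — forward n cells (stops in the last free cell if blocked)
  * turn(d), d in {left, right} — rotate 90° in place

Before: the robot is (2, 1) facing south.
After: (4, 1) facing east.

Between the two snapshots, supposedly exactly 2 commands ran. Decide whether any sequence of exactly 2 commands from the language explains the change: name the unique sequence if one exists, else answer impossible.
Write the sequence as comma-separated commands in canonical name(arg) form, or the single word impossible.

turn(left), move(2)

key: running move(2) before turn(left) would end elsewhere — order is forced
from: (2, 1) facing south
1. turn(left) → (2, 1) facing east
2. move(2) → (4, 1) facing east
uniquely the one of 16 2-step routes that fits.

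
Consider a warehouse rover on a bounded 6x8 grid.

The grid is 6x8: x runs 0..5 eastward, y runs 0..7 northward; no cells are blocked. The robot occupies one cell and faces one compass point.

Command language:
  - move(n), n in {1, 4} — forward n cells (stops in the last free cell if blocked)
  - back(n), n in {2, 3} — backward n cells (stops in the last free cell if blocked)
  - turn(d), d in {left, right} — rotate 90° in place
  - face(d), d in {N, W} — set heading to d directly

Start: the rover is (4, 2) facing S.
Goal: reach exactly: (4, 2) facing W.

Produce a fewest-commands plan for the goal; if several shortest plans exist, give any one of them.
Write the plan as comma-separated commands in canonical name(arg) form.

face(W)

from: (4, 2) facing S
1. face(W) → (4, 2) facing W
shorter routes all fall short; 1 is best.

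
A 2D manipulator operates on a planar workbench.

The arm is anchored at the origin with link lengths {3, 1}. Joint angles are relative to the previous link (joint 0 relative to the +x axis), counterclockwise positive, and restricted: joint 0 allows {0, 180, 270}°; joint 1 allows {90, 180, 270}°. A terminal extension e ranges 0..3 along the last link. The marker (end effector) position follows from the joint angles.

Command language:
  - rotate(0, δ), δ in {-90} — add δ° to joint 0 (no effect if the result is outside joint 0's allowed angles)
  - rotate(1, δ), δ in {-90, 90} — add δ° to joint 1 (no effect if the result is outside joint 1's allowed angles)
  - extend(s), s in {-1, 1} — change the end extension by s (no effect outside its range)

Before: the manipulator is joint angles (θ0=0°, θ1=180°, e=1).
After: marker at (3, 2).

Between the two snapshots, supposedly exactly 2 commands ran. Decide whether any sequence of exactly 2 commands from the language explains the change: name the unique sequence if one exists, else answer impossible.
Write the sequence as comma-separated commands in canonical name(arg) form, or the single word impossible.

from: joint angles (θ0=0°, θ1=180°, e=1)
t=1 rotate(1, -90) ⇒ joint angles (θ0=0°, θ1=90°, e=1)
t=2 rotate(1, -90) ⇒ joint angles (θ0=0°, θ1=90°, e=1)
all 25 alternatives checked — unique.

rotate(1, -90), rotate(1, -90)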